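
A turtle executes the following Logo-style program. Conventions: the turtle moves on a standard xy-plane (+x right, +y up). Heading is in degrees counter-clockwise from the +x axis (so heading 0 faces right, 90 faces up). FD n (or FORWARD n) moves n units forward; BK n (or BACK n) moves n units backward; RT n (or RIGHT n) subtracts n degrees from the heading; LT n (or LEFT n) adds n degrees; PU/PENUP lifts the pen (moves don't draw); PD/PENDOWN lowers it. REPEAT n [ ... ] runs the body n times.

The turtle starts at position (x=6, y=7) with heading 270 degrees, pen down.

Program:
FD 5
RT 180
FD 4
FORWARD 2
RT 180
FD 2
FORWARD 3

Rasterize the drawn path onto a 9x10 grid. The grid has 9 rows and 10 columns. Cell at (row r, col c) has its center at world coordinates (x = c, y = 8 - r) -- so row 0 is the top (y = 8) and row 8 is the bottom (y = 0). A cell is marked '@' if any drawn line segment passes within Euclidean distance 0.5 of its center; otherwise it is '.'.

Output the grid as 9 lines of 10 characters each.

Segment 0: (6,7) -> (6,2)
Segment 1: (6,2) -> (6,6)
Segment 2: (6,6) -> (6,8)
Segment 3: (6,8) -> (6,6)
Segment 4: (6,6) -> (6,3)

Answer: ......@...
......@...
......@...
......@...
......@...
......@...
......@...
..........
..........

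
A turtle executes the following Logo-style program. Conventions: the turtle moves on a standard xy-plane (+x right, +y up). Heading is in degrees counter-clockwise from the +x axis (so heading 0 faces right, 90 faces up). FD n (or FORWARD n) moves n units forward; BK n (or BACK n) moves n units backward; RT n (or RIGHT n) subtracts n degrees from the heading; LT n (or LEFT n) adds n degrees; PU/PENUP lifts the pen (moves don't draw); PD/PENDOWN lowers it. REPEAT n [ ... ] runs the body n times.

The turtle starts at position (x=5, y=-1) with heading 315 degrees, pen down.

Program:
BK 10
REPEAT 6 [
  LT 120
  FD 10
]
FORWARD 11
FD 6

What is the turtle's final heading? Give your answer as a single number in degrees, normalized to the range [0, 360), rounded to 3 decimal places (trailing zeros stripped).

Executing turtle program step by step:
Start: pos=(5,-1), heading=315, pen down
BK 10: (5,-1) -> (-2.071,6.071) [heading=315, draw]
REPEAT 6 [
  -- iteration 1/6 --
  LT 120: heading 315 -> 75
  FD 10: (-2.071,6.071) -> (0.517,15.73) [heading=75, draw]
  -- iteration 2/6 --
  LT 120: heading 75 -> 195
  FD 10: (0.517,15.73) -> (-9.142,13.142) [heading=195, draw]
  -- iteration 3/6 --
  LT 120: heading 195 -> 315
  FD 10: (-9.142,13.142) -> (-2.071,6.071) [heading=315, draw]
  -- iteration 4/6 --
  LT 120: heading 315 -> 75
  FD 10: (-2.071,6.071) -> (0.517,15.73) [heading=75, draw]
  -- iteration 5/6 --
  LT 120: heading 75 -> 195
  FD 10: (0.517,15.73) -> (-9.142,13.142) [heading=195, draw]
  -- iteration 6/6 --
  LT 120: heading 195 -> 315
  FD 10: (-9.142,13.142) -> (-2.071,6.071) [heading=315, draw]
]
FD 11: (-2.071,6.071) -> (5.707,-1.707) [heading=315, draw]
FD 6: (5.707,-1.707) -> (9.95,-5.95) [heading=315, draw]
Final: pos=(9.95,-5.95), heading=315, 9 segment(s) drawn

Answer: 315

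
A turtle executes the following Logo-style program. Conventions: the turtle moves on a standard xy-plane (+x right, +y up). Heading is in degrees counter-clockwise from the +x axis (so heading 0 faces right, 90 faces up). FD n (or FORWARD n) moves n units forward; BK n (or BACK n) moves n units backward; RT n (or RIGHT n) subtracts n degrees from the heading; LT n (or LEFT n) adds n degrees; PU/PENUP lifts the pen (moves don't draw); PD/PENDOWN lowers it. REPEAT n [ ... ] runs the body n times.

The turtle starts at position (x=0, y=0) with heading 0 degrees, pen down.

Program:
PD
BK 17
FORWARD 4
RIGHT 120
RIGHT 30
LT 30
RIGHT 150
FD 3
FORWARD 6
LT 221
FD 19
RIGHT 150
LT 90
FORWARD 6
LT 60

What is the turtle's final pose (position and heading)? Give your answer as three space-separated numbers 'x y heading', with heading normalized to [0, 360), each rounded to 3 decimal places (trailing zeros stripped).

Executing turtle program step by step:
Start: pos=(0,0), heading=0, pen down
PD: pen down
BK 17: (0,0) -> (-17,0) [heading=0, draw]
FD 4: (-17,0) -> (-13,0) [heading=0, draw]
RT 120: heading 0 -> 240
RT 30: heading 240 -> 210
LT 30: heading 210 -> 240
RT 150: heading 240 -> 90
FD 3: (-13,0) -> (-13,3) [heading=90, draw]
FD 6: (-13,3) -> (-13,9) [heading=90, draw]
LT 221: heading 90 -> 311
FD 19: (-13,9) -> (-0.535,-5.339) [heading=311, draw]
RT 150: heading 311 -> 161
LT 90: heading 161 -> 251
FD 6: (-0.535,-5.339) -> (-2.488,-11.013) [heading=251, draw]
LT 60: heading 251 -> 311
Final: pos=(-2.488,-11.013), heading=311, 6 segment(s) drawn

Answer: -2.488 -11.013 311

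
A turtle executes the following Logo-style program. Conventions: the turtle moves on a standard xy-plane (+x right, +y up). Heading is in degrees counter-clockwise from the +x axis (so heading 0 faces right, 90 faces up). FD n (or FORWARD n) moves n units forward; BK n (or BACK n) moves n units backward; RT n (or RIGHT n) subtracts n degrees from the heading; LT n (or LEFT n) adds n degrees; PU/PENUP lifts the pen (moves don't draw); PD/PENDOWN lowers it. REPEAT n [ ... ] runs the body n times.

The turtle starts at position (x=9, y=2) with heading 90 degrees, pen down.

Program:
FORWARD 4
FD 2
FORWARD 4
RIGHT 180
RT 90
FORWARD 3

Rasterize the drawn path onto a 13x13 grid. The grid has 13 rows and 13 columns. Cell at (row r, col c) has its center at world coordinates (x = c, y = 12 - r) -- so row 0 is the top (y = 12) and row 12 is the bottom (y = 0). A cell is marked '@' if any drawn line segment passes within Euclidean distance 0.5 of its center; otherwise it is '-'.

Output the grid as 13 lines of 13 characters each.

Segment 0: (9,2) -> (9,6)
Segment 1: (9,6) -> (9,8)
Segment 2: (9,8) -> (9,12)
Segment 3: (9,12) -> (6,12)

Answer: ------@@@@---
---------@---
---------@---
---------@---
---------@---
---------@---
---------@---
---------@---
---------@---
---------@---
---------@---
-------------
-------------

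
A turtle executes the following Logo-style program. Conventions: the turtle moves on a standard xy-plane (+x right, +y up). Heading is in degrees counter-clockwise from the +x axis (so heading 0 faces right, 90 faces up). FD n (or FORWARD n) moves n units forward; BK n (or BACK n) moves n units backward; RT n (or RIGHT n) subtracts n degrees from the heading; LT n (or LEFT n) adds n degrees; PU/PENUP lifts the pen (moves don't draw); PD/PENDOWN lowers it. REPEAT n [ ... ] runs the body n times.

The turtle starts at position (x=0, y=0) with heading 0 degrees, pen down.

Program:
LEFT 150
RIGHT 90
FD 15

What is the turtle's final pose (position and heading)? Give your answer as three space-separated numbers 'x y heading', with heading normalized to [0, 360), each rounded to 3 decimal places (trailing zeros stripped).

Executing turtle program step by step:
Start: pos=(0,0), heading=0, pen down
LT 150: heading 0 -> 150
RT 90: heading 150 -> 60
FD 15: (0,0) -> (7.5,12.99) [heading=60, draw]
Final: pos=(7.5,12.99), heading=60, 1 segment(s) drawn

Answer: 7.5 12.99 60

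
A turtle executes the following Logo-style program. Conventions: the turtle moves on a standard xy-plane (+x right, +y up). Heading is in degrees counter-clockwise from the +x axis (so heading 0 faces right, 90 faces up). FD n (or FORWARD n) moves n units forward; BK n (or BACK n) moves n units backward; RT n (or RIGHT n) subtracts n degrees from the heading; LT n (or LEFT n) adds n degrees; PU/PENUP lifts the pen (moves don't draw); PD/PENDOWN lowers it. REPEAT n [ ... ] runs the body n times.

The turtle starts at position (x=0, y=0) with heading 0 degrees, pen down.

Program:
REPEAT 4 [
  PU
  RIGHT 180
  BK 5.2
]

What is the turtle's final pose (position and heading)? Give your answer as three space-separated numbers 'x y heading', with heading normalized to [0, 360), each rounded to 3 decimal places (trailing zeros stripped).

Answer: 0 0 0

Derivation:
Executing turtle program step by step:
Start: pos=(0,0), heading=0, pen down
REPEAT 4 [
  -- iteration 1/4 --
  PU: pen up
  RT 180: heading 0 -> 180
  BK 5.2: (0,0) -> (5.2,0) [heading=180, move]
  -- iteration 2/4 --
  PU: pen up
  RT 180: heading 180 -> 0
  BK 5.2: (5.2,0) -> (0,0) [heading=0, move]
  -- iteration 3/4 --
  PU: pen up
  RT 180: heading 0 -> 180
  BK 5.2: (0,0) -> (5.2,0) [heading=180, move]
  -- iteration 4/4 --
  PU: pen up
  RT 180: heading 180 -> 0
  BK 5.2: (5.2,0) -> (0,0) [heading=0, move]
]
Final: pos=(0,0), heading=0, 0 segment(s) drawn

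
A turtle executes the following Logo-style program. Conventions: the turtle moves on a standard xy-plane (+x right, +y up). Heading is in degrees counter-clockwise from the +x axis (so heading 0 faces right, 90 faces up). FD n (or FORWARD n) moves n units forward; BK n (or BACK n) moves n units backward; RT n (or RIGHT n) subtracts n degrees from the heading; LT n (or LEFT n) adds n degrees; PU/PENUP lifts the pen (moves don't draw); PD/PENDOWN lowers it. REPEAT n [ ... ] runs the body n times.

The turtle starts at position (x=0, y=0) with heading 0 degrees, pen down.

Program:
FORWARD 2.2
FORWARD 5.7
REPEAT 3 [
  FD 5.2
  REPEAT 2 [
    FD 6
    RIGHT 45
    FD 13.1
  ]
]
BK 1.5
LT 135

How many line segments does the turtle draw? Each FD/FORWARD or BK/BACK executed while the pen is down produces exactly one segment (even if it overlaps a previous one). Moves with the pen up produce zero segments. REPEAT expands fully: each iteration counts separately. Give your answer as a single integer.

Answer: 18

Derivation:
Executing turtle program step by step:
Start: pos=(0,0), heading=0, pen down
FD 2.2: (0,0) -> (2.2,0) [heading=0, draw]
FD 5.7: (2.2,0) -> (7.9,0) [heading=0, draw]
REPEAT 3 [
  -- iteration 1/3 --
  FD 5.2: (7.9,0) -> (13.1,0) [heading=0, draw]
  REPEAT 2 [
    -- iteration 1/2 --
    FD 6: (13.1,0) -> (19.1,0) [heading=0, draw]
    RT 45: heading 0 -> 315
    FD 13.1: (19.1,0) -> (28.363,-9.263) [heading=315, draw]
    -- iteration 2/2 --
    FD 6: (28.363,-9.263) -> (32.606,-13.506) [heading=315, draw]
    RT 45: heading 315 -> 270
    FD 13.1: (32.606,-13.506) -> (32.606,-26.606) [heading=270, draw]
  ]
  -- iteration 2/3 --
  FD 5.2: (32.606,-26.606) -> (32.606,-31.806) [heading=270, draw]
  REPEAT 2 [
    -- iteration 1/2 --
    FD 6: (32.606,-31.806) -> (32.606,-37.806) [heading=270, draw]
    RT 45: heading 270 -> 225
    FD 13.1: (32.606,-37.806) -> (23.343,-47.069) [heading=225, draw]
    -- iteration 2/2 --
    FD 6: (23.343,-47.069) -> (19.1,-51.311) [heading=225, draw]
    RT 45: heading 225 -> 180
    FD 13.1: (19.1,-51.311) -> (6,-51.311) [heading=180, draw]
  ]
  -- iteration 3/3 --
  FD 5.2: (6,-51.311) -> (0.8,-51.311) [heading=180, draw]
  REPEAT 2 [
    -- iteration 1/2 --
    FD 6: (0.8,-51.311) -> (-5.2,-51.311) [heading=180, draw]
    RT 45: heading 180 -> 135
    FD 13.1: (-5.2,-51.311) -> (-14.463,-42.048) [heading=135, draw]
    -- iteration 2/2 --
    FD 6: (-14.463,-42.048) -> (-18.706,-37.806) [heading=135, draw]
    RT 45: heading 135 -> 90
    FD 13.1: (-18.706,-37.806) -> (-18.706,-24.706) [heading=90, draw]
  ]
]
BK 1.5: (-18.706,-24.706) -> (-18.706,-26.206) [heading=90, draw]
LT 135: heading 90 -> 225
Final: pos=(-18.706,-26.206), heading=225, 18 segment(s) drawn
Segments drawn: 18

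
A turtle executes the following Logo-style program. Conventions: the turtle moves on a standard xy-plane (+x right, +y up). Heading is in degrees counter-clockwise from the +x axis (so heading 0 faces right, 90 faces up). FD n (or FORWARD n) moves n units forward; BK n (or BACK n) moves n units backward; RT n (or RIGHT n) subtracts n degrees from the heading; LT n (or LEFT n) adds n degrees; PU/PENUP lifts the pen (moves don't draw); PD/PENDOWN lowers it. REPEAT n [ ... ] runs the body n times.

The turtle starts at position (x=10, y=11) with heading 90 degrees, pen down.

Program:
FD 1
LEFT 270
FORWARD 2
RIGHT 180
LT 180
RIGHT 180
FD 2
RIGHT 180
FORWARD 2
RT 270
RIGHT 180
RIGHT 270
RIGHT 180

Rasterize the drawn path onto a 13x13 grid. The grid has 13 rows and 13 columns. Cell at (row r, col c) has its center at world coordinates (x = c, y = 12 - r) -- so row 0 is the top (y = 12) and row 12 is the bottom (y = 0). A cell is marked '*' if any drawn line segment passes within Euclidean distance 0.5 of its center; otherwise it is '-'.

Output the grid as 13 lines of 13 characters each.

Segment 0: (10,11) -> (10,12)
Segment 1: (10,12) -> (12,12)
Segment 2: (12,12) -> (10,12)
Segment 3: (10,12) -> (12,12)

Answer: ----------***
----------*--
-------------
-------------
-------------
-------------
-------------
-------------
-------------
-------------
-------------
-------------
-------------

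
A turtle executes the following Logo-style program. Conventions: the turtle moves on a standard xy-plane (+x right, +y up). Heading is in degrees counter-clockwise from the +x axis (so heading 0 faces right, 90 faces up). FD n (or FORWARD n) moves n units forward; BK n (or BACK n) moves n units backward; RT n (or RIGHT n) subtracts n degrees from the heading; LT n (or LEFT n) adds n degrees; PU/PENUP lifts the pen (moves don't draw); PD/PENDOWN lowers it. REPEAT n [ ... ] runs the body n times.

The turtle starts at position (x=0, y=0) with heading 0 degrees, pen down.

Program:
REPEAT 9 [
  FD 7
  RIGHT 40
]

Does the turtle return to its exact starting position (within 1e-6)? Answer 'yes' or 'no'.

Answer: yes

Derivation:
Executing turtle program step by step:
Start: pos=(0,0), heading=0, pen down
REPEAT 9 [
  -- iteration 1/9 --
  FD 7: (0,0) -> (7,0) [heading=0, draw]
  RT 40: heading 0 -> 320
  -- iteration 2/9 --
  FD 7: (7,0) -> (12.362,-4.5) [heading=320, draw]
  RT 40: heading 320 -> 280
  -- iteration 3/9 --
  FD 7: (12.362,-4.5) -> (13.578,-11.393) [heading=280, draw]
  RT 40: heading 280 -> 240
  -- iteration 4/9 --
  FD 7: (13.578,-11.393) -> (10.078,-17.455) [heading=240, draw]
  RT 40: heading 240 -> 200
  -- iteration 5/9 --
  FD 7: (10.078,-17.455) -> (3.5,-19.849) [heading=200, draw]
  RT 40: heading 200 -> 160
  -- iteration 6/9 --
  FD 7: (3.5,-19.849) -> (-3.078,-17.455) [heading=160, draw]
  RT 40: heading 160 -> 120
  -- iteration 7/9 --
  FD 7: (-3.078,-17.455) -> (-6.578,-11.393) [heading=120, draw]
  RT 40: heading 120 -> 80
  -- iteration 8/9 --
  FD 7: (-6.578,-11.393) -> (-5.362,-4.5) [heading=80, draw]
  RT 40: heading 80 -> 40
  -- iteration 9/9 --
  FD 7: (-5.362,-4.5) -> (0,0) [heading=40, draw]
  RT 40: heading 40 -> 0
]
Final: pos=(0,0), heading=0, 9 segment(s) drawn

Start position: (0, 0)
Final position: (0, 0)
Distance = 0; < 1e-6 -> CLOSED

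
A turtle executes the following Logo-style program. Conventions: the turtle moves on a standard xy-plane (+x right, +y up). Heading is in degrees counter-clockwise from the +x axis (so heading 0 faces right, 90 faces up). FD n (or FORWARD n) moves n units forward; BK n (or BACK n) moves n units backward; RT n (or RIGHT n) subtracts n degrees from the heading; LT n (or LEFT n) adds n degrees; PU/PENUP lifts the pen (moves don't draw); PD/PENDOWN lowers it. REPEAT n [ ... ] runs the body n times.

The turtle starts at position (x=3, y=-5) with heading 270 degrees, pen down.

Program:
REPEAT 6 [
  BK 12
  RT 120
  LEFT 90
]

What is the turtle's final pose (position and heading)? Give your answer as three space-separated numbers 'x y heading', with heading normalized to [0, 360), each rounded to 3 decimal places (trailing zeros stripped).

Executing turtle program step by step:
Start: pos=(3,-5), heading=270, pen down
REPEAT 6 [
  -- iteration 1/6 --
  BK 12: (3,-5) -> (3,7) [heading=270, draw]
  RT 120: heading 270 -> 150
  LT 90: heading 150 -> 240
  -- iteration 2/6 --
  BK 12: (3,7) -> (9,17.392) [heading=240, draw]
  RT 120: heading 240 -> 120
  LT 90: heading 120 -> 210
  -- iteration 3/6 --
  BK 12: (9,17.392) -> (19.392,23.392) [heading=210, draw]
  RT 120: heading 210 -> 90
  LT 90: heading 90 -> 180
  -- iteration 4/6 --
  BK 12: (19.392,23.392) -> (31.392,23.392) [heading=180, draw]
  RT 120: heading 180 -> 60
  LT 90: heading 60 -> 150
  -- iteration 5/6 --
  BK 12: (31.392,23.392) -> (41.785,17.392) [heading=150, draw]
  RT 120: heading 150 -> 30
  LT 90: heading 30 -> 120
  -- iteration 6/6 --
  BK 12: (41.785,17.392) -> (47.785,7) [heading=120, draw]
  RT 120: heading 120 -> 0
  LT 90: heading 0 -> 90
]
Final: pos=(47.785,7), heading=90, 6 segment(s) drawn

Answer: 47.785 7 90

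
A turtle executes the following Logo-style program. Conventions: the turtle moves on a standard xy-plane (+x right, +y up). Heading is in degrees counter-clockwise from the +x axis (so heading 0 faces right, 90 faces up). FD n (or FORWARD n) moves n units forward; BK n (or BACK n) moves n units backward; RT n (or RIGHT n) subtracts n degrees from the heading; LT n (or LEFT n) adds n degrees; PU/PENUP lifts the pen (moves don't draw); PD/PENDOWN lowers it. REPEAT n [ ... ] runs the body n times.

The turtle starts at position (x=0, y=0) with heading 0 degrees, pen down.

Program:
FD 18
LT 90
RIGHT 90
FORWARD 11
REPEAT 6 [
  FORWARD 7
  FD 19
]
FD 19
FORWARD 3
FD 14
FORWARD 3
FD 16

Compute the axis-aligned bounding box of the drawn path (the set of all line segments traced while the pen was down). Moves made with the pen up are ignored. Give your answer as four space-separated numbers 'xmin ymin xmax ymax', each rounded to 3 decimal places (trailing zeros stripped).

Executing turtle program step by step:
Start: pos=(0,0), heading=0, pen down
FD 18: (0,0) -> (18,0) [heading=0, draw]
LT 90: heading 0 -> 90
RT 90: heading 90 -> 0
FD 11: (18,0) -> (29,0) [heading=0, draw]
REPEAT 6 [
  -- iteration 1/6 --
  FD 7: (29,0) -> (36,0) [heading=0, draw]
  FD 19: (36,0) -> (55,0) [heading=0, draw]
  -- iteration 2/6 --
  FD 7: (55,0) -> (62,0) [heading=0, draw]
  FD 19: (62,0) -> (81,0) [heading=0, draw]
  -- iteration 3/6 --
  FD 7: (81,0) -> (88,0) [heading=0, draw]
  FD 19: (88,0) -> (107,0) [heading=0, draw]
  -- iteration 4/6 --
  FD 7: (107,0) -> (114,0) [heading=0, draw]
  FD 19: (114,0) -> (133,0) [heading=0, draw]
  -- iteration 5/6 --
  FD 7: (133,0) -> (140,0) [heading=0, draw]
  FD 19: (140,0) -> (159,0) [heading=0, draw]
  -- iteration 6/6 --
  FD 7: (159,0) -> (166,0) [heading=0, draw]
  FD 19: (166,0) -> (185,0) [heading=0, draw]
]
FD 19: (185,0) -> (204,0) [heading=0, draw]
FD 3: (204,0) -> (207,0) [heading=0, draw]
FD 14: (207,0) -> (221,0) [heading=0, draw]
FD 3: (221,0) -> (224,0) [heading=0, draw]
FD 16: (224,0) -> (240,0) [heading=0, draw]
Final: pos=(240,0), heading=0, 19 segment(s) drawn

Segment endpoints: x in {0, 18, 29, 36, 55, 62, 81, 88, 107, 114, 133, 140, 159, 166, 185, 204, 207, 221, 224, 240}, y in {0}
xmin=0, ymin=0, xmax=240, ymax=0

Answer: 0 0 240 0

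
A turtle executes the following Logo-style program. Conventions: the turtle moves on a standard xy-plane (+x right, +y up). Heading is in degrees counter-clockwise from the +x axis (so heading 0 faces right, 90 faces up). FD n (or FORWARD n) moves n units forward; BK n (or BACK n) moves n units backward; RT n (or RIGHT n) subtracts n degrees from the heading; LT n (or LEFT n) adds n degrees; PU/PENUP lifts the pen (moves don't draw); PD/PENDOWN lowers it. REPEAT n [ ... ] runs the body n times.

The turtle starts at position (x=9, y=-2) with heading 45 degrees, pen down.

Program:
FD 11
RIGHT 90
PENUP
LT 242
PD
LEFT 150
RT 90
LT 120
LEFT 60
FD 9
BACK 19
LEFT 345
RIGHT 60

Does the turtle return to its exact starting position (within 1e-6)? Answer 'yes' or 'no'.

Executing turtle program step by step:
Start: pos=(9,-2), heading=45, pen down
FD 11: (9,-2) -> (16.778,5.778) [heading=45, draw]
RT 90: heading 45 -> 315
PU: pen up
LT 242: heading 315 -> 197
PD: pen down
LT 150: heading 197 -> 347
RT 90: heading 347 -> 257
LT 120: heading 257 -> 17
LT 60: heading 17 -> 77
FD 9: (16.778,5.778) -> (18.803,14.548) [heading=77, draw]
BK 19: (18.803,14.548) -> (14.529,-3.966) [heading=77, draw]
LT 345: heading 77 -> 62
RT 60: heading 62 -> 2
Final: pos=(14.529,-3.966), heading=2, 3 segment(s) drawn

Start position: (9, -2)
Final position: (14.529, -3.966)
Distance = 5.868; >= 1e-6 -> NOT closed

Answer: no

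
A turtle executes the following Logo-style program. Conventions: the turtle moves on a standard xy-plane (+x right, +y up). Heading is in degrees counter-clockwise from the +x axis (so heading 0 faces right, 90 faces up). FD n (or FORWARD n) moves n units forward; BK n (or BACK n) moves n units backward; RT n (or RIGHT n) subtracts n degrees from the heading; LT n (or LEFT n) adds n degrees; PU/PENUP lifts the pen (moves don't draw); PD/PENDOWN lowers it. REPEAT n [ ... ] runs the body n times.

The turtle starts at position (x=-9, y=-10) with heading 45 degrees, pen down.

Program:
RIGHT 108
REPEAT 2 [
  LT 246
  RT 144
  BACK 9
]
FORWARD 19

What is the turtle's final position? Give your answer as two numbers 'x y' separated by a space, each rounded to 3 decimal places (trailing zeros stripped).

Answer: -23.766 -9.371

Derivation:
Executing turtle program step by step:
Start: pos=(-9,-10), heading=45, pen down
RT 108: heading 45 -> 297
REPEAT 2 [
  -- iteration 1/2 --
  LT 246: heading 297 -> 183
  RT 144: heading 183 -> 39
  BK 9: (-9,-10) -> (-15.994,-15.664) [heading=39, draw]
  -- iteration 2/2 --
  LT 246: heading 39 -> 285
  RT 144: heading 285 -> 141
  BK 9: (-15.994,-15.664) -> (-9,-21.328) [heading=141, draw]
]
FD 19: (-9,-21.328) -> (-23.766,-9.371) [heading=141, draw]
Final: pos=(-23.766,-9.371), heading=141, 3 segment(s) drawn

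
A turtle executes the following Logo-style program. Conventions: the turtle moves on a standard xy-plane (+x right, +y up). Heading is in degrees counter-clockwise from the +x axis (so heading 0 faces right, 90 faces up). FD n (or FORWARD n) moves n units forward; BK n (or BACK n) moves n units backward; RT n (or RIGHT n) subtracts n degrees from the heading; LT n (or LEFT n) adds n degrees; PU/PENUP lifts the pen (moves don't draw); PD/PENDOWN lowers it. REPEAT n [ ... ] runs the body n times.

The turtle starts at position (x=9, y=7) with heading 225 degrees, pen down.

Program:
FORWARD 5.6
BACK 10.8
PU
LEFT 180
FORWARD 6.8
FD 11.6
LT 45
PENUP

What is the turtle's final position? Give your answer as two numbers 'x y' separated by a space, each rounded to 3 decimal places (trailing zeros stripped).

Answer: 25.688 23.688

Derivation:
Executing turtle program step by step:
Start: pos=(9,7), heading=225, pen down
FD 5.6: (9,7) -> (5.04,3.04) [heading=225, draw]
BK 10.8: (5.04,3.04) -> (12.677,10.677) [heading=225, draw]
PU: pen up
LT 180: heading 225 -> 45
FD 6.8: (12.677,10.677) -> (17.485,15.485) [heading=45, move]
FD 11.6: (17.485,15.485) -> (25.688,23.688) [heading=45, move]
LT 45: heading 45 -> 90
PU: pen up
Final: pos=(25.688,23.688), heading=90, 2 segment(s) drawn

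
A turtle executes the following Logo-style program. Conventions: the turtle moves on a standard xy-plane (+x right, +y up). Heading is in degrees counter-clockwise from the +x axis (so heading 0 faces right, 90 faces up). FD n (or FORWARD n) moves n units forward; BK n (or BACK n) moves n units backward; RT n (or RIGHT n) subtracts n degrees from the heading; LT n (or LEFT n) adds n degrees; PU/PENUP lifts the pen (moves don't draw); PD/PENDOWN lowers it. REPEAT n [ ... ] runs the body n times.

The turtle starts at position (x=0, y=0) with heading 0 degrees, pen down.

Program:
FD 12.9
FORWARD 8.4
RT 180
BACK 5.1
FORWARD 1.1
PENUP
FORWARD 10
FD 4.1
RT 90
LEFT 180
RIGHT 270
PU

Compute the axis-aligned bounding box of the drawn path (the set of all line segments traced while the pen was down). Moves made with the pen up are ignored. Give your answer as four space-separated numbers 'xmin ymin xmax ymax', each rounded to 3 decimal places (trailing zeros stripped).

Answer: 0 0 26.4 0

Derivation:
Executing turtle program step by step:
Start: pos=(0,0), heading=0, pen down
FD 12.9: (0,0) -> (12.9,0) [heading=0, draw]
FD 8.4: (12.9,0) -> (21.3,0) [heading=0, draw]
RT 180: heading 0 -> 180
BK 5.1: (21.3,0) -> (26.4,0) [heading=180, draw]
FD 1.1: (26.4,0) -> (25.3,0) [heading=180, draw]
PU: pen up
FD 10: (25.3,0) -> (15.3,0) [heading=180, move]
FD 4.1: (15.3,0) -> (11.2,0) [heading=180, move]
RT 90: heading 180 -> 90
LT 180: heading 90 -> 270
RT 270: heading 270 -> 0
PU: pen up
Final: pos=(11.2,0), heading=0, 4 segment(s) drawn

Segment endpoints: x in {0, 12.9, 21.3, 25.3, 26.4}, y in {0, 0, 0}
xmin=0, ymin=0, xmax=26.4, ymax=0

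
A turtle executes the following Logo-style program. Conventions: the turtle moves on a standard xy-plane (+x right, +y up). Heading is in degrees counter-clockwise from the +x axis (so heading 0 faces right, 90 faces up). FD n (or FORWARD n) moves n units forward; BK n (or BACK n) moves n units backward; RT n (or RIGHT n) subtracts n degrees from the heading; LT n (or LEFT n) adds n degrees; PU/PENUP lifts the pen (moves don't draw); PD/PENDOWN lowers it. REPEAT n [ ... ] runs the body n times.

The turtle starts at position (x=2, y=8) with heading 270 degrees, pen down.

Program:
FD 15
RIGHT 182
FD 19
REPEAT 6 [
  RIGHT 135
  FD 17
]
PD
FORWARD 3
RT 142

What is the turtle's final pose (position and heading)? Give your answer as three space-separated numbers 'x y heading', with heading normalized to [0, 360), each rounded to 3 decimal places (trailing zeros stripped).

Executing turtle program step by step:
Start: pos=(2,8), heading=270, pen down
FD 15: (2,8) -> (2,-7) [heading=270, draw]
RT 182: heading 270 -> 88
FD 19: (2,-7) -> (2.663,11.988) [heading=88, draw]
REPEAT 6 [
  -- iteration 1/6 --
  RT 135: heading 88 -> 313
  FD 17: (2.663,11.988) -> (14.257,-0.445) [heading=313, draw]
  -- iteration 2/6 --
  RT 135: heading 313 -> 178
  FD 17: (14.257,-0.445) -> (-2.733,0.149) [heading=178, draw]
  -- iteration 3/6 --
  RT 135: heading 178 -> 43
  FD 17: (-2.733,0.149) -> (9.7,11.743) [heading=43, draw]
  -- iteration 4/6 --
  RT 135: heading 43 -> 268
  FD 17: (9.7,11.743) -> (9.107,-5.247) [heading=268, draw]
  -- iteration 5/6 --
  RT 135: heading 268 -> 133
  FD 17: (9.107,-5.247) -> (-2.487,7.186) [heading=133, draw]
  -- iteration 6/6 --
  RT 135: heading 133 -> 358
  FD 17: (-2.487,7.186) -> (14.503,6.593) [heading=358, draw]
]
PD: pen down
FD 3: (14.503,6.593) -> (17.501,6.488) [heading=358, draw]
RT 142: heading 358 -> 216
Final: pos=(17.501,6.488), heading=216, 9 segment(s) drawn

Answer: 17.501 6.488 216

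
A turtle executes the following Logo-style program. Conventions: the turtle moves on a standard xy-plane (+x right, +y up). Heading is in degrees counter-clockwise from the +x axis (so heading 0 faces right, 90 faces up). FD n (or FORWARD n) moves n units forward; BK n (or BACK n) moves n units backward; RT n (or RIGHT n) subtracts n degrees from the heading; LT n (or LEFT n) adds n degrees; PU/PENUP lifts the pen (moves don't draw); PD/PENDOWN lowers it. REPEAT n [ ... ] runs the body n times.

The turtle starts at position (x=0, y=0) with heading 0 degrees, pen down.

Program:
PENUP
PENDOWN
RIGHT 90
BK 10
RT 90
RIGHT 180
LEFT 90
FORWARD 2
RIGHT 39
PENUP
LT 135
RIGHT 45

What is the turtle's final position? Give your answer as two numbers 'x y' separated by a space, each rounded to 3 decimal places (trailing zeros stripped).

Answer: 0 12

Derivation:
Executing turtle program step by step:
Start: pos=(0,0), heading=0, pen down
PU: pen up
PD: pen down
RT 90: heading 0 -> 270
BK 10: (0,0) -> (0,10) [heading=270, draw]
RT 90: heading 270 -> 180
RT 180: heading 180 -> 0
LT 90: heading 0 -> 90
FD 2: (0,10) -> (0,12) [heading=90, draw]
RT 39: heading 90 -> 51
PU: pen up
LT 135: heading 51 -> 186
RT 45: heading 186 -> 141
Final: pos=(0,12), heading=141, 2 segment(s) drawn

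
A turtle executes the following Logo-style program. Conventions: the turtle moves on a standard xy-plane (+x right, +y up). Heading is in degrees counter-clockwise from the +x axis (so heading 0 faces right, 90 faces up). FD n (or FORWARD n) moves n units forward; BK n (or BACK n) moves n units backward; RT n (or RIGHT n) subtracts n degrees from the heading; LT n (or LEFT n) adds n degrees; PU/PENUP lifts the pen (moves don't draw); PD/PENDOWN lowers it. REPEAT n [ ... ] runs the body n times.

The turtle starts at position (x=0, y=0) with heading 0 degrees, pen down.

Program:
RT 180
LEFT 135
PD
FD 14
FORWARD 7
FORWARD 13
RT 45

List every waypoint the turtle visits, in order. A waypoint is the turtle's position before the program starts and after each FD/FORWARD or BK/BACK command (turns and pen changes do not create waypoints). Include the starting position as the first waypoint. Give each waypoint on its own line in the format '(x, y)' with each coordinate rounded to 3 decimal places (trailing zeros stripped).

Executing turtle program step by step:
Start: pos=(0,0), heading=0, pen down
RT 180: heading 0 -> 180
LT 135: heading 180 -> 315
PD: pen down
FD 14: (0,0) -> (9.899,-9.899) [heading=315, draw]
FD 7: (9.899,-9.899) -> (14.849,-14.849) [heading=315, draw]
FD 13: (14.849,-14.849) -> (24.042,-24.042) [heading=315, draw]
RT 45: heading 315 -> 270
Final: pos=(24.042,-24.042), heading=270, 3 segment(s) drawn
Waypoints (4 total):
(0, 0)
(9.899, -9.899)
(14.849, -14.849)
(24.042, -24.042)

Answer: (0, 0)
(9.899, -9.899)
(14.849, -14.849)
(24.042, -24.042)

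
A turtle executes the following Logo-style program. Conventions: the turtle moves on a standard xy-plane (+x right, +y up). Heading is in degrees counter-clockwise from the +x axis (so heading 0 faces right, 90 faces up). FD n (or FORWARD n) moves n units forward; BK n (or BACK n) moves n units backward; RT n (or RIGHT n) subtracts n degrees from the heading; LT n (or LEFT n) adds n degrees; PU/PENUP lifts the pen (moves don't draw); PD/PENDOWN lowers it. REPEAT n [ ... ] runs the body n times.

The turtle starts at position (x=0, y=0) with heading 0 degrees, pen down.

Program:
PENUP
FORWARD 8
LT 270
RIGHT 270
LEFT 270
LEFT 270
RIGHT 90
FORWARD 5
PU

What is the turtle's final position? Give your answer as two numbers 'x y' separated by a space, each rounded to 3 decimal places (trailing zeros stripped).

Executing turtle program step by step:
Start: pos=(0,0), heading=0, pen down
PU: pen up
FD 8: (0,0) -> (8,0) [heading=0, move]
LT 270: heading 0 -> 270
RT 270: heading 270 -> 0
LT 270: heading 0 -> 270
LT 270: heading 270 -> 180
RT 90: heading 180 -> 90
FD 5: (8,0) -> (8,5) [heading=90, move]
PU: pen up
Final: pos=(8,5), heading=90, 0 segment(s) drawn

Answer: 8 5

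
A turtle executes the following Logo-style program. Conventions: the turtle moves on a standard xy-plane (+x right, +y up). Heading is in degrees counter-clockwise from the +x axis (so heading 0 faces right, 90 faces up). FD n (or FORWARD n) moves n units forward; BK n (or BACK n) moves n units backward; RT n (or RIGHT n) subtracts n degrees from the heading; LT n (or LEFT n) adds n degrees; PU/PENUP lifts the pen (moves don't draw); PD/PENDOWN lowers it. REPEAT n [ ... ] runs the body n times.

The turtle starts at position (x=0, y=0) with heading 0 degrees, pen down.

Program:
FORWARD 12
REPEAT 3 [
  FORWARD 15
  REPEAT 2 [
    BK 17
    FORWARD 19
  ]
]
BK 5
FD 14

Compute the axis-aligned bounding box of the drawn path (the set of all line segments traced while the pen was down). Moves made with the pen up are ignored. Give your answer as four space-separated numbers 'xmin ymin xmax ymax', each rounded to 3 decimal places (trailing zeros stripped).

Answer: 0 0 78 0

Derivation:
Executing turtle program step by step:
Start: pos=(0,0), heading=0, pen down
FD 12: (0,0) -> (12,0) [heading=0, draw]
REPEAT 3 [
  -- iteration 1/3 --
  FD 15: (12,0) -> (27,0) [heading=0, draw]
  REPEAT 2 [
    -- iteration 1/2 --
    BK 17: (27,0) -> (10,0) [heading=0, draw]
    FD 19: (10,0) -> (29,0) [heading=0, draw]
    -- iteration 2/2 --
    BK 17: (29,0) -> (12,0) [heading=0, draw]
    FD 19: (12,0) -> (31,0) [heading=0, draw]
  ]
  -- iteration 2/3 --
  FD 15: (31,0) -> (46,0) [heading=0, draw]
  REPEAT 2 [
    -- iteration 1/2 --
    BK 17: (46,0) -> (29,0) [heading=0, draw]
    FD 19: (29,0) -> (48,0) [heading=0, draw]
    -- iteration 2/2 --
    BK 17: (48,0) -> (31,0) [heading=0, draw]
    FD 19: (31,0) -> (50,0) [heading=0, draw]
  ]
  -- iteration 3/3 --
  FD 15: (50,0) -> (65,0) [heading=0, draw]
  REPEAT 2 [
    -- iteration 1/2 --
    BK 17: (65,0) -> (48,0) [heading=0, draw]
    FD 19: (48,0) -> (67,0) [heading=0, draw]
    -- iteration 2/2 --
    BK 17: (67,0) -> (50,0) [heading=0, draw]
    FD 19: (50,0) -> (69,0) [heading=0, draw]
  ]
]
BK 5: (69,0) -> (64,0) [heading=0, draw]
FD 14: (64,0) -> (78,0) [heading=0, draw]
Final: pos=(78,0), heading=0, 18 segment(s) drawn

Segment endpoints: x in {0, 10, 12, 27, 29, 31, 46, 48, 50, 64, 65, 67, 69, 78}, y in {0}
xmin=0, ymin=0, xmax=78, ymax=0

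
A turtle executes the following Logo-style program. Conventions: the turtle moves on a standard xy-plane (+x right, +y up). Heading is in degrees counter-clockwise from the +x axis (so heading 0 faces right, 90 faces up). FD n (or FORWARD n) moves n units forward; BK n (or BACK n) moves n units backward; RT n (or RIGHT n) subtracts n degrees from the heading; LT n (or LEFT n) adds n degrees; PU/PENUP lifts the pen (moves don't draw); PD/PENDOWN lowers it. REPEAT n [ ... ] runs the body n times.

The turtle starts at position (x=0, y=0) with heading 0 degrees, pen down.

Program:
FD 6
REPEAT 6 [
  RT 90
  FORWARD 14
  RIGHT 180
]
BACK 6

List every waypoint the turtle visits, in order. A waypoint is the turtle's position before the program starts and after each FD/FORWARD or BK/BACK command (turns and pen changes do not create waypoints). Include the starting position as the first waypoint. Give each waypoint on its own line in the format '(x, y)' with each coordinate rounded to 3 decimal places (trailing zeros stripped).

Executing turtle program step by step:
Start: pos=(0,0), heading=0, pen down
FD 6: (0,0) -> (6,0) [heading=0, draw]
REPEAT 6 [
  -- iteration 1/6 --
  RT 90: heading 0 -> 270
  FD 14: (6,0) -> (6,-14) [heading=270, draw]
  RT 180: heading 270 -> 90
  -- iteration 2/6 --
  RT 90: heading 90 -> 0
  FD 14: (6,-14) -> (20,-14) [heading=0, draw]
  RT 180: heading 0 -> 180
  -- iteration 3/6 --
  RT 90: heading 180 -> 90
  FD 14: (20,-14) -> (20,0) [heading=90, draw]
  RT 180: heading 90 -> 270
  -- iteration 4/6 --
  RT 90: heading 270 -> 180
  FD 14: (20,0) -> (6,0) [heading=180, draw]
  RT 180: heading 180 -> 0
  -- iteration 5/6 --
  RT 90: heading 0 -> 270
  FD 14: (6,0) -> (6,-14) [heading=270, draw]
  RT 180: heading 270 -> 90
  -- iteration 6/6 --
  RT 90: heading 90 -> 0
  FD 14: (6,-14) -> (20,-14) [heading=0, draw]
  RT 180: heading 0 -> 180
]
BK 6: (20,-14) -> (26,-14) [heading=180, draw]
Final: pos=(26,-14), heading=180, 8 segment(s) drawn
Waypoints (9 total):
(0, 0)
(6, 0)
(6, -14)
(20, -14)
(20, 0)
(6, 0)
(6, -14)
(20, -14)
(26, -14)

Answer: (0, 0)
(6, 0)
(6, -14)
(20, -14)
(20, 0)
(6, 0)
(6, -14)
(20, -14)
(26, -14)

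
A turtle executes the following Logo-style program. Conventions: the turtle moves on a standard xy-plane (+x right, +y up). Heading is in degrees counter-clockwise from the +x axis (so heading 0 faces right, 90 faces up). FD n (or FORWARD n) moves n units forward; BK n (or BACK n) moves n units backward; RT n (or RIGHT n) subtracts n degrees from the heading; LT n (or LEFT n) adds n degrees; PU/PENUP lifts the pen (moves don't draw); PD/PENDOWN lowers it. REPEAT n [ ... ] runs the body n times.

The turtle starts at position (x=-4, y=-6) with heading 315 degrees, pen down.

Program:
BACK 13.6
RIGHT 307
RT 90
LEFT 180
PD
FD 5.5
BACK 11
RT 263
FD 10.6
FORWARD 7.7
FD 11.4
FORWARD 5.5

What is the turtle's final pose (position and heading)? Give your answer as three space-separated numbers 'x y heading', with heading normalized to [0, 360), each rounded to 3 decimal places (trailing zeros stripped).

Executing turtle program step by step:
Start: pos=(-4,-6), heading=315, pen down
BK 13.6: (-4,-6) -> (-13.617,3.617) [heading=315, draw]
RT 307: heading 315 -> 8
RT 90: heading 8 -> 278
LT 180: heading 278 -> 98
PD: pen down
FD 5.5: (-13.617,3.617) -> (-14.382,9.063) [heading=98, draw]
BK 11: (-14.382,9.063) -> (-12.851,-1.83) [heading=98, draw]
RT 263: heading 98 -> 195
FD 10.6: (-12.851,-1.83) -> (-23.09,-4.573) [heading=195, draw]
FD 7.7: (-23.09,-4.573) -> (-30.528,-6.566) [heading=195, draw]
FD 11.4: (-30.528,-6.566) -> (-41.539,-9.517) [heading=195, draw]
FD 5.5: (-41.539,-9.517) -> (-46.852,-10.94) [heading=195, draw]
Final: pos=(-46.852,-10.94), heading=195, 7 segment(s) drawn

Answer: -46.852 -10.94 195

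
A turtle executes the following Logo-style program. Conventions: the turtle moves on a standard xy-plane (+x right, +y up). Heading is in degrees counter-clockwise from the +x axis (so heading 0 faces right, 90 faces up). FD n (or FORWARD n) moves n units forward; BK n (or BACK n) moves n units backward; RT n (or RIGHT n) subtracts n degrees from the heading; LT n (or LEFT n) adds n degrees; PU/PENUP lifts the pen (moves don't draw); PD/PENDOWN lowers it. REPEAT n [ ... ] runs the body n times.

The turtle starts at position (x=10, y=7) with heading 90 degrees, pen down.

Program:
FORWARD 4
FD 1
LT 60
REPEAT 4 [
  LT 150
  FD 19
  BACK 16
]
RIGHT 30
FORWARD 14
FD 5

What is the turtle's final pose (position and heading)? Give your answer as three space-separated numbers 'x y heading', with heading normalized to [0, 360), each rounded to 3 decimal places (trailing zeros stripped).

Executing turtle program step by step:
Start: pos=(10,7), heading=90, pen down
FD 4: (10,7) -> (10,11) [heading=90, draw]
FD 1: (10,11) -> (10,12) [heading=90, draw]
LT 60: heading 90 -> 150
REPEAT 4 [
  -- iteration 1/4 --
  LT 150: heading 150 -> 300
  FD 19: (10,12) -> (19.5,-4.454) [heading=300, draw]
  BK 16: (19.5,-4.454) -> (11.5,9.402) [heading=300, draw]
  -- iteration 2/4 --
  LT 150: heading 300 -> 90
  FD 19: (11.5,9.402) -> (11.5,28.402) [heading=90, draw]
  BK 16: (11.5,28.402) -> (11.5,12.402) [heading=90, draw]
  -- iteration 3/4 --
  LT 150: heading 90 -> 240
  FD 19: (11.5,12.402) -> (2,-4.053) [heading=240, draw]
  BK 16: (2,-4.053) -> (10,9.804) [heading=240, draw]
  -- iteration 4/4 --
  LT 150: heading 240 -> 30
  FD 19: (10,9.804) -> (26.454,19.304) [heading=30, draw]
  BK 16: (26.454,19.304) -> (12.598,11.304) [heading=30, draw]
]
RT 30: heading 30 -> 0
FD 14: (12.598,11.304) -> (26.598,11.304) [heading=0, draw]
FD 5: (26.598,11.304) -> (31.598,11.304) [heading=0, draw]
Final: pos=(31.598,11.304), heading=0, 12 segment(s) drawn

Answer: 31.598 11.304 0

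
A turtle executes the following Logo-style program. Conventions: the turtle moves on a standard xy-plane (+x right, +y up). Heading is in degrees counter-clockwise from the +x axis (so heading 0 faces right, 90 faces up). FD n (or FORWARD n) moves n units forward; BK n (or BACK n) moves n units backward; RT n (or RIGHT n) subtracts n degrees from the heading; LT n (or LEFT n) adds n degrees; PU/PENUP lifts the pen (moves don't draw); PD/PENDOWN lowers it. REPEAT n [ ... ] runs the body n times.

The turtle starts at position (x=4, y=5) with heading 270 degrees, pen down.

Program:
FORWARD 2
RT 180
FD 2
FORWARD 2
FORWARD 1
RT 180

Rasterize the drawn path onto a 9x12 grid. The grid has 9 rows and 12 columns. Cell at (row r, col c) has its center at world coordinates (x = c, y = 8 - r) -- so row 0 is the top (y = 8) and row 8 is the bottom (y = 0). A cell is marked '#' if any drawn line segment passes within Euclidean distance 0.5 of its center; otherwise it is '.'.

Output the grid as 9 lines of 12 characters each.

Segment 0: (4,5) -> (4,3)
Segment 1: (4,3) -> (4,5)
Segment 2: (4,5) -> (4,7)
Segment 3: (4,7) -> (4,8)

Answer: ....#.......
....#.......
....#.......
....#.......
....#.......
....#.......
............
............
............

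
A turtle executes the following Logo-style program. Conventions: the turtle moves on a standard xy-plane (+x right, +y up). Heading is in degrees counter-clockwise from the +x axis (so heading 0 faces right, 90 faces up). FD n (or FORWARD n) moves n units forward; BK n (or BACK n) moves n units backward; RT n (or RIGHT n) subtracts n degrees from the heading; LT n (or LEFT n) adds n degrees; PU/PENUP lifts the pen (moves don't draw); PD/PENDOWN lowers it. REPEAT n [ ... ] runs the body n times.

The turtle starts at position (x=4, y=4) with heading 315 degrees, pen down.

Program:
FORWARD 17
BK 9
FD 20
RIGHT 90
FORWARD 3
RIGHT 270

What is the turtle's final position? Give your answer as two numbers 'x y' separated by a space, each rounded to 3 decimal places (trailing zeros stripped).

Answer: 21.678 -17.92

Derivation:
Executing turtle program step by step:
Start: pos=(4,4), heading=315, pen down
FD 17: (4,4) -> (16.021,-8.021) [heading=315, draw]
BK 9: (16.021,-8.021) -> (9.657,-1.657) [heading=315, draw]
FD 20: (9.657,-1.657) -> (23.799,-15.799) [heading=315, draw]
RT 90: heading 315 -> 225
FD 3: (23.799,-15.799) -> (21.678,-17.92) [heading=225, draw]
RT 270: heading 225 -> 315
Final: pos=(21.678,-17.92), heading=315, 4 segment(s) drawn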